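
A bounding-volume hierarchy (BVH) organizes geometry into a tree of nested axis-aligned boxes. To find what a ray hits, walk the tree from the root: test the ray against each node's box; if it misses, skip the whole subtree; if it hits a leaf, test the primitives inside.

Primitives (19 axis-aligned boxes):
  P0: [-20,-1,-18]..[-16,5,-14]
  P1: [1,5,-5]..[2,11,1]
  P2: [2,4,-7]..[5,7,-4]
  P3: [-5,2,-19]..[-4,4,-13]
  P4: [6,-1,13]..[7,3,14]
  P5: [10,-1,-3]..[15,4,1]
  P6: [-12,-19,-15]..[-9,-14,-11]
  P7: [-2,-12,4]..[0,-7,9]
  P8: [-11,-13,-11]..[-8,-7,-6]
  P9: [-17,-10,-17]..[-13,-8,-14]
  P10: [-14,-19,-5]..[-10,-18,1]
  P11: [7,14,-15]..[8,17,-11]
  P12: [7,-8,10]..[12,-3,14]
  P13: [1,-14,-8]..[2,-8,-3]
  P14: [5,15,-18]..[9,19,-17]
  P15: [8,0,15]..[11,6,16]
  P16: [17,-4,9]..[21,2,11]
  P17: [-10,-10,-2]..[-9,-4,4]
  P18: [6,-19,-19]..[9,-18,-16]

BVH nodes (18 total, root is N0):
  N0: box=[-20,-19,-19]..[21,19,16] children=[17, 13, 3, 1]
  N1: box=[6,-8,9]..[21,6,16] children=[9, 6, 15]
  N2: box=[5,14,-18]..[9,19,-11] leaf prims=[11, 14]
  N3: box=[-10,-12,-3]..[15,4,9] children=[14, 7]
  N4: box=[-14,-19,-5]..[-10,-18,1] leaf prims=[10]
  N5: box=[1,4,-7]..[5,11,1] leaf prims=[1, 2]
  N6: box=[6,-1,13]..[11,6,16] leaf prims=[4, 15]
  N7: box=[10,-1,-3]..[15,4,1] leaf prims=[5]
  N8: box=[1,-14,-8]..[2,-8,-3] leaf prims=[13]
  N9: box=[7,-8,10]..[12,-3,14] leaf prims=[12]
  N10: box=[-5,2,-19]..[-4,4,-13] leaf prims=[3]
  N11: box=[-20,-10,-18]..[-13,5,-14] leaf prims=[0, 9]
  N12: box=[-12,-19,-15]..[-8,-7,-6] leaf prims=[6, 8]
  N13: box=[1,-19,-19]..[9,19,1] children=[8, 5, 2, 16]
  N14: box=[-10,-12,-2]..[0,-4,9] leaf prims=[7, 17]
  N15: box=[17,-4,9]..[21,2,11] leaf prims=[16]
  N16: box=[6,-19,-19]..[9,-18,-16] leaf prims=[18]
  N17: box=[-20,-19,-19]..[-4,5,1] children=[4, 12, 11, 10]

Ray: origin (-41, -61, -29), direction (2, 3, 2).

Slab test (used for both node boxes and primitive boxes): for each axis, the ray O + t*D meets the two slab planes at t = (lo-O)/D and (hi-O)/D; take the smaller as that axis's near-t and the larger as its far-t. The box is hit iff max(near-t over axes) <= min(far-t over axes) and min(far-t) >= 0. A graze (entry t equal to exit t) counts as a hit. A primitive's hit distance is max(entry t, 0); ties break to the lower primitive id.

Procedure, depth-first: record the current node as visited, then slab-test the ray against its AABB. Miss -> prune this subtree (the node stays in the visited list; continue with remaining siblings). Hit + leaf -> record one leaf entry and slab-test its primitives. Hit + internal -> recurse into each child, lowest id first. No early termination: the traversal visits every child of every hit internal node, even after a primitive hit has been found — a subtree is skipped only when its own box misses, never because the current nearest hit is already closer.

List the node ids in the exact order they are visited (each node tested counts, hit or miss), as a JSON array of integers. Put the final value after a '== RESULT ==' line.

Trace the traversal:
N0 x:[21/2,31] y:[14,80/3] z:[5,45/2] -> hit [14,45/2], descend [1, 3, 13, 17]
  N1 x:[47/2,31] y:[53/3,67/3] z:[19,45/2] -> miss, prune
  N3 x:[31/2,28] y:[49/3,65/3] z:[13,19] -> hit [49/3,19], descend [7, 14]
    N7 x:[51/2,28] y:[20,65/3] z:[13,15] -> miss, prune
    N14 x:[31/2,41/2] y:[49/3,19] z:[27/2,19] -> hit [49/3,19] leaf, test {P7(miss), P17(miss)}
  N13 x:[21,25] y:[14,80/3] z:[5,15] -> miss, prune
  N17 x:[21/2,37/2] y:[14,22] z:[5,15] -> hit [14,15], descend [4, 10, 11, 12]
    N4 x:[27/2,31/2] y:[14,43/3] z:[12,15] -> hit [14,43/3] leaf, test {P10@t=14}
    N10 x:[18,37/2] y:[21,65/3] z:[5,8] -> miss, prune
    N11 x:[21/2,14] y:[17,22] z:[11/2,15/2] -> miss, prune
    N12 x:[29/2,33/2] y:[14,18] z:[7,23/2] -> miss, prune

11 AABB tests over nodes [0, 1, 3, 7, 14, 13, 17, 4, 10, 11, 12]; 2 leaves entered; closest P10.

== RESULT ==
[0, 1, 3, 7, 14, 13, 17, 4, 10, 11, 12]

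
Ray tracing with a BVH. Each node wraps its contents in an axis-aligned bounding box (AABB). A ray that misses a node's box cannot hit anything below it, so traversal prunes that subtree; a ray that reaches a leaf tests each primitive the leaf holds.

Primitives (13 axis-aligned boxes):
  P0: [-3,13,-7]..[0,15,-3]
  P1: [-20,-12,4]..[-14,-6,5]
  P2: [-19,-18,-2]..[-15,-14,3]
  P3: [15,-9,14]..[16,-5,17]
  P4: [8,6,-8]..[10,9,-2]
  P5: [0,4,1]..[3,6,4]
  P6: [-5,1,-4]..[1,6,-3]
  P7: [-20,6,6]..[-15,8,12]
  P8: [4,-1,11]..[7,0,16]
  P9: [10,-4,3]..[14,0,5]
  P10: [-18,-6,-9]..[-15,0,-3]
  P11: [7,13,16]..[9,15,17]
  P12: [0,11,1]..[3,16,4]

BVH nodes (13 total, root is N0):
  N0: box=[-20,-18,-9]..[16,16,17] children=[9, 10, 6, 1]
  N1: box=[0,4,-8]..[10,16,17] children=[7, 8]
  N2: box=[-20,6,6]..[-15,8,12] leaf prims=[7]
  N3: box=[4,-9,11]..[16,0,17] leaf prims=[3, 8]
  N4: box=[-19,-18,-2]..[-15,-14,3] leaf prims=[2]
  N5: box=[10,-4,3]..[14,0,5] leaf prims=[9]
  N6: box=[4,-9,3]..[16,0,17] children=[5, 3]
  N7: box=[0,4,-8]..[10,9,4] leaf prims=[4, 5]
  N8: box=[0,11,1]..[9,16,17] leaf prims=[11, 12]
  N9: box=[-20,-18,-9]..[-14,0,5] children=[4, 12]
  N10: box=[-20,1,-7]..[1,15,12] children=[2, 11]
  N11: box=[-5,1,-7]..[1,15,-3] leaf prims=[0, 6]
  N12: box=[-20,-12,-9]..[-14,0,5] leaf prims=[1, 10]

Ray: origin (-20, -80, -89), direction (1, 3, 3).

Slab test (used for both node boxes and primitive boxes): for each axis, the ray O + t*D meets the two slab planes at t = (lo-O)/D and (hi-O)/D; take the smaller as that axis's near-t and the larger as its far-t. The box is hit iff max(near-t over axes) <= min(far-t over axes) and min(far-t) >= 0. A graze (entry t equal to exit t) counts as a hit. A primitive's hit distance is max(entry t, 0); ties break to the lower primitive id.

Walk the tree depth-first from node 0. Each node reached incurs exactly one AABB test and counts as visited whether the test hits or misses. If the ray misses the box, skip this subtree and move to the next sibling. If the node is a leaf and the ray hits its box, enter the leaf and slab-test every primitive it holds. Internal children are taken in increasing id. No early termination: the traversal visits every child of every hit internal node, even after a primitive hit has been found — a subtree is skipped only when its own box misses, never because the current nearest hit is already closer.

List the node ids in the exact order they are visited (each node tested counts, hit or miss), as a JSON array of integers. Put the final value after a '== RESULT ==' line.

Traverse from the root:
N0 x:[0,36] y:[62/3,32] z:[80/3,106/3] -> hit [80/3,32], descend [1, 6, 9, 10]
  N1 x:[20,30] y:[28,32] z:[27,106/3] -> hit [28,30], descend [7, 8]
    N7 x:[20,30] y:[28,89/3] z:[27,31] -> hit [28,89/3] leaf, test {P4@t=86/3, P5(miss)}
    N8 x:[20,29] y:[91/3,32] z:[30,106/3] -> miss, prune
  N6 x:[24,36] y:[71/3,80/3] z:[92/3,106/3] -> miss, prune
  N9 x:[0,6] y:[62/3,80/3] z:[80/3,94/3] -> miss, prune
  N10 x:[0,21] y:[27,95/3] z:[82/3,101/3] -> miss, prune

Visited [0, 1, 7, 8, 6, 9, 10]. Tests: 7 box, 1 leaf. Nearest: P4.

== RESULT ==
[0, 1, 7, 8, 6, 9, 10]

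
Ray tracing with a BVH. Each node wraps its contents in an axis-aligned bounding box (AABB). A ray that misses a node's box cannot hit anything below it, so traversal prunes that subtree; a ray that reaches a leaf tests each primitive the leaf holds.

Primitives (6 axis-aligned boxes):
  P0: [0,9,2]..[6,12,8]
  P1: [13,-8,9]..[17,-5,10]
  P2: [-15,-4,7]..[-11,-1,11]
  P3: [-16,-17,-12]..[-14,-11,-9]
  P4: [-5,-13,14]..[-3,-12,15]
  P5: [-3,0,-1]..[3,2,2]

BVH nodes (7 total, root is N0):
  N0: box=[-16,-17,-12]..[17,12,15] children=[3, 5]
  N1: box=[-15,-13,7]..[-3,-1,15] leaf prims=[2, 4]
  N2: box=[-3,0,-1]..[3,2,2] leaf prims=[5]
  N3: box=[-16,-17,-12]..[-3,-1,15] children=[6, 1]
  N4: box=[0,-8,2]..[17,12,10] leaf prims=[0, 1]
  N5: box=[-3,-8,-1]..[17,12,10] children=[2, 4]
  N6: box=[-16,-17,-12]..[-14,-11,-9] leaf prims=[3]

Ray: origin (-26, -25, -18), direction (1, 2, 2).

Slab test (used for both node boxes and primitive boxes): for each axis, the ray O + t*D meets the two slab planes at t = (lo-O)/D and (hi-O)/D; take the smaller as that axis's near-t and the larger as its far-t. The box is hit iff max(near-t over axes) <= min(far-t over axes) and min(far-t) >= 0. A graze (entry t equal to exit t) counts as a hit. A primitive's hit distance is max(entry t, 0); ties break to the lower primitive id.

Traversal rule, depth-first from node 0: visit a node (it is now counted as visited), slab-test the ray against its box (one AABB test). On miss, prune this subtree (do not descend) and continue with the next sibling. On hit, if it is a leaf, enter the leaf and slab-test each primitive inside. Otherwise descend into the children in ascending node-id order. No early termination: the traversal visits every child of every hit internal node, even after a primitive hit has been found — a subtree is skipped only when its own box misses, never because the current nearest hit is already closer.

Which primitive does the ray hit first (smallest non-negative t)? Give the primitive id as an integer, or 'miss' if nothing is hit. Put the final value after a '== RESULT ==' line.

Trace the traversal:
N0 x:[10,43] y:[4,37/2] z:[3,33/2] -> hit [10,33/2], descend [3, 5]
  N3 x:[10,23] y:[4,12] z:[3,33/2] -> hit [10,12], descend [1, 6]
    N1 x:[11,23] y:[6,12] z:[25/2,33/2] -> miss, prune
    N6 x:[10,12] y:[4,7] z:[3,9/2] -> miss, prune
  N5 x:[23,43] y:[17/2,37/2] z:[17/2,14] -> miss, prune

Summary -> nodes [0, 3, 1, 6, 5]; box-tests=5; leaf-entries=0; first=miss

== RESULT ==
miss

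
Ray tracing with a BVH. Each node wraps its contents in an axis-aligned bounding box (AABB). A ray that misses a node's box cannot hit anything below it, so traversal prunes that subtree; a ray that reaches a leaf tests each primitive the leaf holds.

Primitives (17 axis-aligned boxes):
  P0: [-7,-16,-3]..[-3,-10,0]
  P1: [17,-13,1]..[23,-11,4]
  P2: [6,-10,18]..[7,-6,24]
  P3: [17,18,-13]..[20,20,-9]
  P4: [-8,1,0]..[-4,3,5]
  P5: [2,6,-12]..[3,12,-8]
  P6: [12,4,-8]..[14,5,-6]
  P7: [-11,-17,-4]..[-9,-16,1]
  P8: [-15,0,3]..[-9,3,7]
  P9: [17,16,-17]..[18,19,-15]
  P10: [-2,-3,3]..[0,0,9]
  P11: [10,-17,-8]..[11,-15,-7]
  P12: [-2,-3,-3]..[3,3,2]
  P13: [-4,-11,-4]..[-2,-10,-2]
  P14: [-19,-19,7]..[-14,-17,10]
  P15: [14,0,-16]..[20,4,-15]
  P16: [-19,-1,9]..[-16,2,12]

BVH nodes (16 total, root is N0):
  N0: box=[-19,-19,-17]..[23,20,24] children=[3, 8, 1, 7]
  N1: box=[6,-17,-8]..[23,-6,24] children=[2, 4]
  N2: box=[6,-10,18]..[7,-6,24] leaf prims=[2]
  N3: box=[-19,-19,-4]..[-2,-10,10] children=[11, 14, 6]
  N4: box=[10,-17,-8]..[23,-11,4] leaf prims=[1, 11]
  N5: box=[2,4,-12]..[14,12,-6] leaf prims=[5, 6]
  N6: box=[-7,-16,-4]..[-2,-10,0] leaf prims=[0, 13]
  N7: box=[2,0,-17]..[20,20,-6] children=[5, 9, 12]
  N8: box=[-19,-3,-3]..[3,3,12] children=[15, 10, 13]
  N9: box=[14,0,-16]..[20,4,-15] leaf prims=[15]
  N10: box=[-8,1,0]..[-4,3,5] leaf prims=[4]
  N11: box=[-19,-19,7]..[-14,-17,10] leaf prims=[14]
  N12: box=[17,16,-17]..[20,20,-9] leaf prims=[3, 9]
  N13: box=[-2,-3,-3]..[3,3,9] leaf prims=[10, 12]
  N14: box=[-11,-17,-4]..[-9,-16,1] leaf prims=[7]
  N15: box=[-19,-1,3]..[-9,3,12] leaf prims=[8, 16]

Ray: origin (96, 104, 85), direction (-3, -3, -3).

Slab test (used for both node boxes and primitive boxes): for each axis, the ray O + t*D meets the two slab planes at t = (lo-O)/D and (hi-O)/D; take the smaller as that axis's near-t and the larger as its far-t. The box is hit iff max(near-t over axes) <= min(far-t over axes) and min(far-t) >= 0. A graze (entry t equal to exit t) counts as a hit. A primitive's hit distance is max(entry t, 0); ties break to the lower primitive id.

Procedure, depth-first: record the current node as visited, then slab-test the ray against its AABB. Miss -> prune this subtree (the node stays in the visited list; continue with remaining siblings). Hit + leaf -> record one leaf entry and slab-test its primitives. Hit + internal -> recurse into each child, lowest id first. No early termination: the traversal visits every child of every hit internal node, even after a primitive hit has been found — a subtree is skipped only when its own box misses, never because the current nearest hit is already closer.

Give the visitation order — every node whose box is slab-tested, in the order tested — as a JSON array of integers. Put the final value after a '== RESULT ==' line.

Traverse from the root:
N0 x:[73/3,115/3] y:[28,41] z:[61/3,34] -> hit [28,34], descend [1, 3, 7, 8]
  N1 x:[73/3,30] y:[110/3,121/3] z:[61/3,31] -> miss, prune
  N3 x:[98/3,115/3] y:[38,41] z:[25,89/3] -> miss, prune
  N7 x:[76/3,94/3] y:[28,104/3] z:[91/3,34] -> hit [91/3,94/3], descend [5, 9, 12]
    N5 x:[82/3,94/3] y:[92/3,100/3] z:[91/3,97/3] -> hit [92/3,94/3] leaf, test {P5@t=31, P6(miss)}
    N9 x:[76/3,82/3] y:[100/3,104/3] z:[100/3,101/3] -> miss, prune
    N12 x:[76/3,79/3] y:[28,88/3] z:[94/3,34] -> miss, prune
  N8 x:[31,115/3] y:[101/3,107/3] z:[73/3,88/3] -> miss, prune

order=[0, 1, 3, 7, 5, 9, 12, 8]  |boxes|=8  |leaves|=1  hit=P5

== RESULT ==
[0, 1, 3, 7, 5, 9, 12, 8]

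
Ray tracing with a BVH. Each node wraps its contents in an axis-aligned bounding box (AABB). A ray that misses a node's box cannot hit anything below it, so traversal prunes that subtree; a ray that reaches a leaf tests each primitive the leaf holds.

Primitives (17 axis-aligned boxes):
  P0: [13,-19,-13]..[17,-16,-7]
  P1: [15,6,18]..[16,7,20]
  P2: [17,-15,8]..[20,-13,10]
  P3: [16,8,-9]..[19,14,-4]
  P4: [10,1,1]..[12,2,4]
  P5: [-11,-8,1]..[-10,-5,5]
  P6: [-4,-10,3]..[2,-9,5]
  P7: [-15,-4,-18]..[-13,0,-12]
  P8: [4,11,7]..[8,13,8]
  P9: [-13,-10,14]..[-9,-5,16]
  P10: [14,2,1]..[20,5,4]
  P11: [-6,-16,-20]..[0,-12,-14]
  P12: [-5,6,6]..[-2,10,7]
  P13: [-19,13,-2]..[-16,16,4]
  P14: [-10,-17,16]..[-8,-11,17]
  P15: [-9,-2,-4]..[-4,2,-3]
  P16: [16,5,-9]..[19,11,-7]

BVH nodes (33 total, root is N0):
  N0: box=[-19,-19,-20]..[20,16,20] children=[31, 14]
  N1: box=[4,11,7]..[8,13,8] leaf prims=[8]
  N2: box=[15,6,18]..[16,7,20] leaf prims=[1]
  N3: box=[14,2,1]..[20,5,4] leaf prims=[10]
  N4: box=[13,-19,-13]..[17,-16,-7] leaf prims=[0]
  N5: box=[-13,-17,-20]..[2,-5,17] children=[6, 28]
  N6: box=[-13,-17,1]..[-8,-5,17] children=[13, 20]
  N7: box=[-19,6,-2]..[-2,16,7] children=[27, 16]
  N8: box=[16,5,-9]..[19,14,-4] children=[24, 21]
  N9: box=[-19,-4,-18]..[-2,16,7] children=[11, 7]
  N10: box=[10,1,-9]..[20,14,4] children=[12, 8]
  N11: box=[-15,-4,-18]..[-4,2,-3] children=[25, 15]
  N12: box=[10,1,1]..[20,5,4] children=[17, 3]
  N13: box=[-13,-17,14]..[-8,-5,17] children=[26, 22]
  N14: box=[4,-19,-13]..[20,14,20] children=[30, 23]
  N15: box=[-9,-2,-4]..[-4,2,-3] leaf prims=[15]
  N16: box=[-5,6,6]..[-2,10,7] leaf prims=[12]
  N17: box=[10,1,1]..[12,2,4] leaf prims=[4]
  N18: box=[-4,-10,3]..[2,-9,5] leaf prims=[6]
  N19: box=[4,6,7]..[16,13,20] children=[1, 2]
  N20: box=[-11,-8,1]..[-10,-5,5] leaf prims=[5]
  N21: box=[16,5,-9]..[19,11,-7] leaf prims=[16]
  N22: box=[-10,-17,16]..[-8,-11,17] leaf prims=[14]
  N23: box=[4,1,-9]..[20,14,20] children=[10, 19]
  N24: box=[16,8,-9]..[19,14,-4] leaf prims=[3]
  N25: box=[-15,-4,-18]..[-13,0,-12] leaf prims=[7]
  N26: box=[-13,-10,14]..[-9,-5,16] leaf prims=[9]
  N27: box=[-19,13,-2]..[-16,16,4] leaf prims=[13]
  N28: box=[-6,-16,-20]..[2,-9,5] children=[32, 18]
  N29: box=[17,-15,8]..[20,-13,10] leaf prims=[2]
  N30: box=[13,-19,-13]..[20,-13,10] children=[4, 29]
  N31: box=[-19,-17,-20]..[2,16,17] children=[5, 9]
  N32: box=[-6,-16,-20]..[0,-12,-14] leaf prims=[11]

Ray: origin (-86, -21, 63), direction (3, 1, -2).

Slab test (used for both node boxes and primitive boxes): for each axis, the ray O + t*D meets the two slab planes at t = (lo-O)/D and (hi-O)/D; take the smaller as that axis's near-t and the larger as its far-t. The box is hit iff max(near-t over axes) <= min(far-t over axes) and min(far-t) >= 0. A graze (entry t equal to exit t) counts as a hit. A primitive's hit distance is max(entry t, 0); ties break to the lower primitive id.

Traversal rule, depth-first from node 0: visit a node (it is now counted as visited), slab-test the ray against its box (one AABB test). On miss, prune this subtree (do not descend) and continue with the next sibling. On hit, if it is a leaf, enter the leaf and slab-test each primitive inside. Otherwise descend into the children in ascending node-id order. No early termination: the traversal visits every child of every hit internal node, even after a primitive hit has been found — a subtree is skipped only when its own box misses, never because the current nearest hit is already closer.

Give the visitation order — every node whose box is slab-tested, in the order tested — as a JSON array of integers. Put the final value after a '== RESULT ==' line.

Traverse from the root:
N0 x:[67/3,106/3] y:[2,37] z:[43/2,83/2] -> hit [67/3,106/3], descend [14, 31]
  N14 x:[30,106/3] y:[2,35] z:[43/2,38] -> hit [30,35], descend [23, 30]
    N23 x:[30,106/3] y:[22,35] z:[43/2,36] -> hit [30,35], descend [10, 19]
      N10 x:[32,106/3] y:[22,35] z:[59/2,36] -> hit [32,35], descend [8, 12]
        N8 x:[34,35] y:[26,35] z:[67/2,36] -> hit [34,35], descend [21, 24]
          N21 x:[34,35] y:[26,32] z:[35,36] -> miss, prune
          N24 x:[34,35] y:[29,35] z:[67/2,36] -> hit [34,35] leaf, test {P3@t=34}
        N12 x:[32,106/3] y:[22,26] z:[59/2,31] -> miss, prune
      N19 x:[30,34] y:[27,34] z:[43/2,28] -> miss, prune
    N30 x:[33,106/3] y:[2,8] z:[53/2,38] -> miss, prune
  N31 x:[67/3,88/3] y:[4,37] z:[23,83/2] -> hit [23,88/3], descend [5, 9]
    N5 x:[73/3,88/3] y:[4,16] z:[23,83/2] -> miss, prune
    N9 x:[67/3,28] y:[17,37] z:[28,81/2] -> hit [28,28], descend [7, 11]
      N7 x:[67/3,28] y:[27,37] z:[28,65/2] -> hit [28,28], descend [16, 27]
        N16 x:[27,28] y:[27,31] z:[28,57/2] -> hit [28,28] leaf, test {P12@t=28}
        N27 x:[67/3,70/3] y:[34,37] z:[59/2,65/2] -> miss, prune
      N11 x:[71/3,82/3] y:[17,23] z:[33,81/2] -> miss, prune

17 AABB tests over nodes [0, 14, 23, 10, 8, 21, 24, 12, 19, 30, 31, 5, 9, 7, 16, 27, 11]; 2 leaves entered; closest P12.

== RESULT ==
[0, 14, 23, 10, 8, 21, 24, 12, 19, 30, 31, 5, 9, 7, 16, 27, 11]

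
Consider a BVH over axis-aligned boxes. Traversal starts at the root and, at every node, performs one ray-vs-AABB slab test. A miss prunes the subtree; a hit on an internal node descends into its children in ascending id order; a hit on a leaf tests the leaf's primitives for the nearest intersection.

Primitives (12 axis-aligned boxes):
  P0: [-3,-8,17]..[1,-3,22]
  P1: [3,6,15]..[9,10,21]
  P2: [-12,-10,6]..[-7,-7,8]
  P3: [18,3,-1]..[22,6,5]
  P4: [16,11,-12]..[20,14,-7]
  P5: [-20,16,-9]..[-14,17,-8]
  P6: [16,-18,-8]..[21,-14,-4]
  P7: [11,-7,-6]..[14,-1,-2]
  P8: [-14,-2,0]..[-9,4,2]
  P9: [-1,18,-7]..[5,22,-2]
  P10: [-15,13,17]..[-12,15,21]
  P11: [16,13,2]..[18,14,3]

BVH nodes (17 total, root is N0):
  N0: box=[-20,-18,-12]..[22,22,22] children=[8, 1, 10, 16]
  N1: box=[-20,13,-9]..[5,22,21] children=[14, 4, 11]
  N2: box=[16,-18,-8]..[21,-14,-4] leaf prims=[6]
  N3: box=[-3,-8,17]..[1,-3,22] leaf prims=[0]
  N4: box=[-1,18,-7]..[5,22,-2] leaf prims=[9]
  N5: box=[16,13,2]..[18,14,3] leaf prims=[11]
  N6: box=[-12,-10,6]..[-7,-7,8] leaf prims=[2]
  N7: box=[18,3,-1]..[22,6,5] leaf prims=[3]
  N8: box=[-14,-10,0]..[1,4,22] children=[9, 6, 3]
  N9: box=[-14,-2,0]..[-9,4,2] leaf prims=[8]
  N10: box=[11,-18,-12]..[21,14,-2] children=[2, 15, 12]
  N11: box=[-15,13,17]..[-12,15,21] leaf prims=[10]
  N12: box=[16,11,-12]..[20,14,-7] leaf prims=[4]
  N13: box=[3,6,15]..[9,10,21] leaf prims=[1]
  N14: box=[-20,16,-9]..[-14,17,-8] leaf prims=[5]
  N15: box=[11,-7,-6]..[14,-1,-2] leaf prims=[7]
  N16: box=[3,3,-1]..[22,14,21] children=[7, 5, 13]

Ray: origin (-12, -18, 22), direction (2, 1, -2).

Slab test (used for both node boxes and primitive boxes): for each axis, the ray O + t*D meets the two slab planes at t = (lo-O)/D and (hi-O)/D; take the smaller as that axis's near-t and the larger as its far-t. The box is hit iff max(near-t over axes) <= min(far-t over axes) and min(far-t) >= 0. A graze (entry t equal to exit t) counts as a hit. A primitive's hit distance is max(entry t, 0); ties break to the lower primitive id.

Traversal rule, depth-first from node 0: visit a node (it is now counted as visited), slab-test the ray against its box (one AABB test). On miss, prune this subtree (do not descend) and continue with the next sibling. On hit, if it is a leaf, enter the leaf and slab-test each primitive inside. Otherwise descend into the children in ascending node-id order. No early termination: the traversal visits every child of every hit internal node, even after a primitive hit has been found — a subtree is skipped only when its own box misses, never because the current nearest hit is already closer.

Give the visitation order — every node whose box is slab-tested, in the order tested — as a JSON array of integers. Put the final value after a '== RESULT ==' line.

Walk:
N0 x:[-4,17] y:[0,40] z:[0,17] -> hit [0,17], descend [1, 8, 10, 16]
  N1 x:[-4,17/2] y:[31,40] z:[1/2,31/2] -> miss, prune
  N8 x:[-1,13/2] y:[8,22] z:[0,11] -> miss, prune
  N10 x:[23/2,33/2] y:[0,32] z:[12,17] -> hit [12,33/2], descend [2, 12, 15]
    N2 x:[14,33/2] y:[0,4] z:[13,15] -> miss, prune
    N12 x:[14,16] y:[29,32] z:[29/2,17] -> miss, prune
    N15 x:[23/2,13] y:[11,17] z:[12,14] -> hit [12,13] leaf, test {P7@t=12}
  N16 x:[15/2,17] y:[21,32] z:[1/2,23/2] -> miss, prune

Visited [0, 1, 8, 10, 2, 12, 15, 16]. Tests: 8 box, 1 leaf. Nearest: P7.

== RESULT ==
[0, 1, 8, 10, 2, 12, 15, 16]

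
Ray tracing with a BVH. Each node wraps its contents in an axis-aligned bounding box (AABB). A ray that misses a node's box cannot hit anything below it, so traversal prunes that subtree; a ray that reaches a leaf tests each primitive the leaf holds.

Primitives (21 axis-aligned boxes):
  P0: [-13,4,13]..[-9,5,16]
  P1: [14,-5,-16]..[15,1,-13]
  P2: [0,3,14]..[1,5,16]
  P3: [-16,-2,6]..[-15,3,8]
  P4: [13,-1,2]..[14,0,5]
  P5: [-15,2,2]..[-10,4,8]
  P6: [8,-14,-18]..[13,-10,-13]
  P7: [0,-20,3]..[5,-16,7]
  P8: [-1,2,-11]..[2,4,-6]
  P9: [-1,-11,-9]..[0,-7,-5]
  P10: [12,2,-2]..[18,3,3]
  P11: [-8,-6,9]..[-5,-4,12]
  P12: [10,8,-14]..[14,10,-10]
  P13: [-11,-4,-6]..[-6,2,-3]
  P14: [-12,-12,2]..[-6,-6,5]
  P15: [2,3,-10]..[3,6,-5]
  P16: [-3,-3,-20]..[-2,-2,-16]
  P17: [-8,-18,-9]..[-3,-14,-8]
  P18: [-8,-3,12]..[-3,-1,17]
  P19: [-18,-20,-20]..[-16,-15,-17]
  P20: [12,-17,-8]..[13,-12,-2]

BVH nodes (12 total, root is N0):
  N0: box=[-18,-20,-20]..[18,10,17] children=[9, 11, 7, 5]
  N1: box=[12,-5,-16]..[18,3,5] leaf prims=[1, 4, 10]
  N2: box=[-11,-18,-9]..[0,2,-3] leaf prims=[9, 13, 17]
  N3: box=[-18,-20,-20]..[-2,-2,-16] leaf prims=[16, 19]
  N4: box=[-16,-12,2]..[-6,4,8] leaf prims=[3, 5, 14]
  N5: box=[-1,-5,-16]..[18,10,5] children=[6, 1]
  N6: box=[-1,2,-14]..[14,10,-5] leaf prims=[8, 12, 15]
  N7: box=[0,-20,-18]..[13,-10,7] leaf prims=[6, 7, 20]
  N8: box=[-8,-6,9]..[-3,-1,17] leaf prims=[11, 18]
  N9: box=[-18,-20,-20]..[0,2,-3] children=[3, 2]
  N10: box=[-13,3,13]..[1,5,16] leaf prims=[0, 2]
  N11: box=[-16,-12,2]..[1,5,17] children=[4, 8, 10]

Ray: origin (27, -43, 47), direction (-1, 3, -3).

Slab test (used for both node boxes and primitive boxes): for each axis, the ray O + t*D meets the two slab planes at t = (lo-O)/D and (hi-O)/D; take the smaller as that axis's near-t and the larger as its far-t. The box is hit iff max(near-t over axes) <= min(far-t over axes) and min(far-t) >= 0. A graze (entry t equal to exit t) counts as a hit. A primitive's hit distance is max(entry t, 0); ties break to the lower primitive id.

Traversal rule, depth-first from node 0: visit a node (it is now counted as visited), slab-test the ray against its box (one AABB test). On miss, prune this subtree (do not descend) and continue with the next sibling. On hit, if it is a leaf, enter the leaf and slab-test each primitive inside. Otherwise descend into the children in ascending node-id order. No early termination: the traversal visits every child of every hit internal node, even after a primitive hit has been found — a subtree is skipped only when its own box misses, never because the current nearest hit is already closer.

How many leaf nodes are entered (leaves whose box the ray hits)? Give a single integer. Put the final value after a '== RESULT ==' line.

Traverse from the root:
N0 x:[9,45] y:[23/3,53/3] z:[10,67/3] -> hit [10,53/3], descend [5, 7, 9, 11]
  N5 x:[9,28] y:[38/3,53/3] z:[14,21] -> hit [14,53/3], descend [1, 6]
    N1 x:[9,15] y:[38/3,46/3] z:[14,21] -> hit [14,15] leaf, test {P1(miss), P4@t=14, P10@t=15}
    N6 x:[13,28] y:[15,53/3] z:[52/3,61/3] -> hit [52/3,53/3] leaf, test {P8(miss), P12(miss), P15(miss)}
  N7 x:[14,27] y:[23/3,11] z:[40/3,65/3] -> miss, prune
  N9 x:[27,45] y:[23/3,15] z:[50/3,67/3] -> miss, prune
  N11 x:[26,43] y:[31/3,16] z:[10,15] -> miss, prune

7 AABB tests over nodes [0, 5, 1, 6, 7, 9, 11]; 2 leaves entered; closest P4.

== RESULT ==
2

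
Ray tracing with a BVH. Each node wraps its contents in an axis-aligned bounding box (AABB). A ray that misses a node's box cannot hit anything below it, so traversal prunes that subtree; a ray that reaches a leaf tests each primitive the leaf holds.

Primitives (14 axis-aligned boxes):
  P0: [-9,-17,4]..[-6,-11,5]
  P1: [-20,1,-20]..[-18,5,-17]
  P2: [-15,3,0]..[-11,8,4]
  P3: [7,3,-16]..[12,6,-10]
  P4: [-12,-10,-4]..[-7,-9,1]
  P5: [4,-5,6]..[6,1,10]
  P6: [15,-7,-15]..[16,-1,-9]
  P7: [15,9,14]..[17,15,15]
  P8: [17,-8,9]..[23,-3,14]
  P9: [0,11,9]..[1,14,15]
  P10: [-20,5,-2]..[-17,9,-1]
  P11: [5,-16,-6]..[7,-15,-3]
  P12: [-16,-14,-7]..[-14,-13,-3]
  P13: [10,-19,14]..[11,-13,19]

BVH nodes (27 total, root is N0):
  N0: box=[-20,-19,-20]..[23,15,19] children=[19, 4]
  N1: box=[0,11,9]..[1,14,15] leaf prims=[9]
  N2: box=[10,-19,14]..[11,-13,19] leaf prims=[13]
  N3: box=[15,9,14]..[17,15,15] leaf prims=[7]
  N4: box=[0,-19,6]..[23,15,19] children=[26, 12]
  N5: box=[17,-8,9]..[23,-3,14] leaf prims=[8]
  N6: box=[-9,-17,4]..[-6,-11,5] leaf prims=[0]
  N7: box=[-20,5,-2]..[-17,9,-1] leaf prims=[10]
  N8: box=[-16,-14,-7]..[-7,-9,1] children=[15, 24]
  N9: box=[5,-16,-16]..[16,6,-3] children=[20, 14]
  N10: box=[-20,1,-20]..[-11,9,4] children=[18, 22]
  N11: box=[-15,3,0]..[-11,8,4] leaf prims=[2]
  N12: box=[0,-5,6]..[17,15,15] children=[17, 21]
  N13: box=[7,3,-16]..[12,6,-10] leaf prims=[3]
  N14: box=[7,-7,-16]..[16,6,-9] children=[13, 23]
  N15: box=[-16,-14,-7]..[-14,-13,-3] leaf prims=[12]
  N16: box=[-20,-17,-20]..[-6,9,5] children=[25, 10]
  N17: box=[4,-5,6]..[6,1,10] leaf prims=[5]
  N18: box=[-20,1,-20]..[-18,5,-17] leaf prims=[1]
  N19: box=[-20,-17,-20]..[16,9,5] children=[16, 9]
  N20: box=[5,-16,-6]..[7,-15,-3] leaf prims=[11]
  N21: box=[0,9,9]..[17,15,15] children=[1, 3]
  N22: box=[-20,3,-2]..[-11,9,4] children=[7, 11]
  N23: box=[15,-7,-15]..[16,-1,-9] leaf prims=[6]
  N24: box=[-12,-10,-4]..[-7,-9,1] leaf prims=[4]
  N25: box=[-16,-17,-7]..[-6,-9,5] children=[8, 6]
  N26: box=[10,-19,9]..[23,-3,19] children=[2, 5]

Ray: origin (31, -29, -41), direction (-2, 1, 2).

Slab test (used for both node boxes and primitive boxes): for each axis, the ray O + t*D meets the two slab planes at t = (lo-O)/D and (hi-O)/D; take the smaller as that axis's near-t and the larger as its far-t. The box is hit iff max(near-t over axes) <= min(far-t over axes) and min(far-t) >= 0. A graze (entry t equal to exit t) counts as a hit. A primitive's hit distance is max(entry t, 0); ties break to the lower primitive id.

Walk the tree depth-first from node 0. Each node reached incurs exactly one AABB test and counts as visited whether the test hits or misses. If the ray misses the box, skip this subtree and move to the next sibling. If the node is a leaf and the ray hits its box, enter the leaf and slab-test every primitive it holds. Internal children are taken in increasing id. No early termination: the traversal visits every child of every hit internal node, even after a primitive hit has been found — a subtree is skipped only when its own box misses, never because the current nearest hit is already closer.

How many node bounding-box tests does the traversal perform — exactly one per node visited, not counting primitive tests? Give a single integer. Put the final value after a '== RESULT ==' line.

Trace the traversal:
N0 x:[4,51/2] y:[10,44] z:[21/2,30] -> hit [21/2,51/2], descend [4, 19]
  N4 x:[4,31/2] y:[10,44] z:[47/2,30] -> miss, prune
  N19 x:[15/2,51/2] y:[12,38] z:[21/2,23] -> hit [12,23], descend [9, 16]
    N9 x:[15/2,13] y:[13,35] z:[25/2,19] -> hit [13,13], descend [14, 20]
      N14 x:[15/2,12] y:[22,35] z:[25/2,16] -> miss, prune
      N20 x:[12,13] y:[13,14] z:[35/2,19] -> miss, prune
    N16 x:[37/2,51/2] y:[12,38] z:[21/2,23] -> hit [37/2,23], descend [10, 25]
      N10 x:[21,51/2] y:[30,38] z:[21/2,45/2] -> miss, prune
      N25 x:[37/2,47/2] y:[12,20] z:[17,23] -> hit [37/2,20], descend [6, 8]
        N6 x:[37/2,20] y:[12,18] z:[45/2,23] -> miss, prune
        N8 x:[19,47/2] y:[15,20] z:[17,21] -> hit [19,20], descend [15, 24]
          N15 x:[45/2,47/2] y:[15,16] z:[17,19] -> miss, prune
          N24 x:[19,43/2] y:[19,20] z:[37/2,21] -> hit [19,20] leaf, test {P4@t=19}

Summary -> nodes [0, 4, 19, 9, 14, 20, 16, 10, 25, 6, 8, 15, 24]; box-tests=13; leaf-entries=1; first=P4

== RESULT ==
13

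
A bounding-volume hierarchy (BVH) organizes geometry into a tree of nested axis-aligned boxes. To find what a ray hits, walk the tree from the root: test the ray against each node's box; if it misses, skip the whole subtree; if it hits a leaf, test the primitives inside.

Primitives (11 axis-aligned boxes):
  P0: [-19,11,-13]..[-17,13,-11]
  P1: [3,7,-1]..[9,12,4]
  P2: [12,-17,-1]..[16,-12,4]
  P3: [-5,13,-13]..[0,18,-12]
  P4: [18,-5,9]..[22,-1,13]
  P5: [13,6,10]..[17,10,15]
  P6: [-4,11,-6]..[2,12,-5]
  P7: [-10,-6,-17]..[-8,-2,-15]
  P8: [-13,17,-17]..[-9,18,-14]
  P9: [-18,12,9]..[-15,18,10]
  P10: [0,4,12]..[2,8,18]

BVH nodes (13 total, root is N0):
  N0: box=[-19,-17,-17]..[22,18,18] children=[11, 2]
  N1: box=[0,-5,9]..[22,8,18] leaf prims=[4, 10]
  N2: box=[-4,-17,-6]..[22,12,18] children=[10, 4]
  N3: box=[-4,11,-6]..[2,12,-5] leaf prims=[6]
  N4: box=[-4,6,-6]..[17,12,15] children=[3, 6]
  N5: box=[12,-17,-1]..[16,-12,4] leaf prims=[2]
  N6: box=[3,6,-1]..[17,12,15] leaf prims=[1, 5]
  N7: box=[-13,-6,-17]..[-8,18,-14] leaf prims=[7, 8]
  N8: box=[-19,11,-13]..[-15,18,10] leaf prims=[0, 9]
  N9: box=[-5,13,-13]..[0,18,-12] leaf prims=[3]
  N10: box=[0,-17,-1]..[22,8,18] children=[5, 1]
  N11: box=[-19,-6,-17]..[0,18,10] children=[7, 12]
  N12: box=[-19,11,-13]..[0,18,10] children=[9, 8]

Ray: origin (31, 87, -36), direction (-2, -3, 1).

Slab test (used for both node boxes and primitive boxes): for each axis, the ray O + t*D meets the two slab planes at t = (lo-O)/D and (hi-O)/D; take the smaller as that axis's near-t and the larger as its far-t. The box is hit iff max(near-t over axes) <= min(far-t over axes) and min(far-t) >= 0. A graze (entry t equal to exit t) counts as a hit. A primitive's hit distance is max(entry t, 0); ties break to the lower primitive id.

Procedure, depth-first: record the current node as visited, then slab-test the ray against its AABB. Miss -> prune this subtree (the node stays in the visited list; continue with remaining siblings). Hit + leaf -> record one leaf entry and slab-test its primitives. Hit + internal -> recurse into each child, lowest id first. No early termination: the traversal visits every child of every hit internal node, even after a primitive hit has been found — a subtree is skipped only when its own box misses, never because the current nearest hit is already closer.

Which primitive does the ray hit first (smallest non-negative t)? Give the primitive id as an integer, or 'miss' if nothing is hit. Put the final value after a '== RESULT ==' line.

Trace the traversal:
N0 x:[9/2,25] y:[23,104/3] z:[19,54] -> hit [23,25], descend [2, 11]
  N2 x:[9/2,35/2] y:[25,104/3] z:[30,54] -> miss, prune
  N11 x:[31/2,25] y:[23,31] z:[19,46] -> hit [23,25], descend [7, 12]
    N7 x:[39/2,22] y:[23,31] z:[19,22] -> miss, prune
    N12 x:[31/2,25] y:[23,76/3] z:[23,46] -> hit [23,25], descend [8, 9]
      N8 x:[23,25] y:[23,76/3] z:[23,46] -> hit [23,25] leaf, test {P0@t=74/3, P9(miss)}
      N9 x:[31/2,18] y:[23,74/3] z:[23,24] -> miss, prune

7 AABB tests over nodes [0, 2, 11, 7, 12, 8, 9]; 1 leaf entered; closest P0.

== RESULT ==
0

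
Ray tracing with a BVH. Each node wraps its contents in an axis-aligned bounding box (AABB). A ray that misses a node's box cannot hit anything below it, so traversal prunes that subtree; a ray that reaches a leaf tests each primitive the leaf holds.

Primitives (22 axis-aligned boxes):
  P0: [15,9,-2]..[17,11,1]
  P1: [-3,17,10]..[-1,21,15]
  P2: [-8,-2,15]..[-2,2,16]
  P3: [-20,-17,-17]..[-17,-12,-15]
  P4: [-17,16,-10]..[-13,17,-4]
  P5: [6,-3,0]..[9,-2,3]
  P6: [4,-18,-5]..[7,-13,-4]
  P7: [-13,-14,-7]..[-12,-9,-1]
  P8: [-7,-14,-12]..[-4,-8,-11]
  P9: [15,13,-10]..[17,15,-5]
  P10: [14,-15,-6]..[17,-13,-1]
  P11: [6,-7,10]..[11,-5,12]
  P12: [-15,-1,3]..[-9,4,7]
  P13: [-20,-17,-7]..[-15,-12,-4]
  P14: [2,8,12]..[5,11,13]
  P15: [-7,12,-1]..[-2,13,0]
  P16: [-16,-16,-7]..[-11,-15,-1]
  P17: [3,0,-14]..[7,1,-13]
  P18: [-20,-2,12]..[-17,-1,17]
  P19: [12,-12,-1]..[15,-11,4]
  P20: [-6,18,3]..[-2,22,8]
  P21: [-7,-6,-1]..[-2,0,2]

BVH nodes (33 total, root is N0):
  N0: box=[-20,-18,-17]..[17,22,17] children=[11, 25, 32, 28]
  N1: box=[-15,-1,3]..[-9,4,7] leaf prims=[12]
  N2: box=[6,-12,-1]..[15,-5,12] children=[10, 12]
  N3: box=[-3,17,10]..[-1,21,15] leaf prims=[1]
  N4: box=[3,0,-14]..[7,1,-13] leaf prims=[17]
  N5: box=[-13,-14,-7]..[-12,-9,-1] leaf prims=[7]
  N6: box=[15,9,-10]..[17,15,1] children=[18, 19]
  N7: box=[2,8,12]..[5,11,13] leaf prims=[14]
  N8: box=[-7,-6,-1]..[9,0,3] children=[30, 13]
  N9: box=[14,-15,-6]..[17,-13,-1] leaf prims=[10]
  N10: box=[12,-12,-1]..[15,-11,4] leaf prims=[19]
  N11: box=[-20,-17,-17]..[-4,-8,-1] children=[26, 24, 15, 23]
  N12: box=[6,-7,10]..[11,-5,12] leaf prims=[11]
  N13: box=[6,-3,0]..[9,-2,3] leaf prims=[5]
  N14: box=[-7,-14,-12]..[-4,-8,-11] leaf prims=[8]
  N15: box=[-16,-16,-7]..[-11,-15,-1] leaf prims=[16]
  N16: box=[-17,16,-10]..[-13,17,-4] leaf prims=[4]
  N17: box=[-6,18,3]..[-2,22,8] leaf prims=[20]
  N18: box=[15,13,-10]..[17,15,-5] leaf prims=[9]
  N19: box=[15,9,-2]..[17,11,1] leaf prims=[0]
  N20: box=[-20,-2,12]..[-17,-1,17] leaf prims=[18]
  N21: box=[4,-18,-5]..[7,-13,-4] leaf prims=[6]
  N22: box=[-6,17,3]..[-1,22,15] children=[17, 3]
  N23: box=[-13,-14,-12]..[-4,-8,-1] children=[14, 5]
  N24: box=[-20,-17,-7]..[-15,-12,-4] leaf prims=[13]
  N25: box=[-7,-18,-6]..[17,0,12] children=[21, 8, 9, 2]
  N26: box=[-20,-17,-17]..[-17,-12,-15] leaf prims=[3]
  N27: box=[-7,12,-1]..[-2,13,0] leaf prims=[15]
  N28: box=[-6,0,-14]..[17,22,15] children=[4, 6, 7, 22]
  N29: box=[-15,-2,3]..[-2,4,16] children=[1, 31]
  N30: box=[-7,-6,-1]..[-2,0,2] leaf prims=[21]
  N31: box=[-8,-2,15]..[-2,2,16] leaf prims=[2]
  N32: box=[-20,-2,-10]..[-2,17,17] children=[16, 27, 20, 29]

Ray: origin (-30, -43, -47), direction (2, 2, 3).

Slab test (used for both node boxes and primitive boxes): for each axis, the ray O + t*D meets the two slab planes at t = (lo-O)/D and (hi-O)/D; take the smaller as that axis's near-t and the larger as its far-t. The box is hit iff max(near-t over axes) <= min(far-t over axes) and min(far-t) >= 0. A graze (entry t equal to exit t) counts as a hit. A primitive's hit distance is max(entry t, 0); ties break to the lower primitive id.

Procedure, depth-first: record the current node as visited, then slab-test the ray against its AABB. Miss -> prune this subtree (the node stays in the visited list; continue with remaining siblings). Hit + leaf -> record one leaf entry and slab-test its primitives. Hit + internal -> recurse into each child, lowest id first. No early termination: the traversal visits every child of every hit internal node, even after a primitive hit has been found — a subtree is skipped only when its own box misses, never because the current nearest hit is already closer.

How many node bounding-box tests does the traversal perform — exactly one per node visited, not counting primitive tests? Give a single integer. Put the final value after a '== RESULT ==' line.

Trace the traversal:
N0 x:[5,47/2] y:[25/2,65/2] z:[10,64/3] -> hit [25/2,64/3], descend [11, 25, 28, 32]
  N11 x:[5,13] y:[13,35/2] z:[10,46/3] -> hit [13,13], descend [15, 23, 24, 26]
    N15 x:[7,19/2] y:[27/2,14] z:[40/3,46/3] -> miss, prune
    N23 x:[17/2,13] y:[29/2,35/2] z:[35/3,46/3] -> miss, prune
    N24 x:[5,15/2] y:[13,31/2] z:[40/3,43/3] -> miss, prune
    N26 x:[5,13/2] y:[13,31/2] z:[10,32/3] -> miss, prune
  N25 x:[23/2,47/2] y:[25/2,43/2] z:[41/3,59/3] -> hit [41/3,59/3], descend [2, 8, 9, 21]
    N2 x:[18,45/2] y:[31/2,19] z:[46/3,59/3] -> hit [18,19], descend [10, 12]
      N10 x:[21,45/2] y:[31/2,16] z:[46/3,17] -> miss, prune
      N12 x:[18,41/2] y:[18,19] z:[19,59/3] -> hit [19,19] leaf, test {P11@t=19}
    N8 x:[23/2,39/2] y:[37/2,43/2] z:[46/3,50/3] -> miss, prune
    N9 x:[22,47/2] y:[14,15] z:[41/3,46/3] -> miss, prune
    N21 x:[17,37/2] y:[25/2,15] z:[14,43/3] -> miss, prune
  N28 x:[12,47/2] y:[43/2,65/2] z:[11,62/3] -> miss, prune
  N32 x:[5,14] y:[41/2,30] z:[37/3,64/3] -> miss, prune

Summary -> nodes [0, 11, 15, 23, 24, 26, 25, 2, 10, 12, 8, 9, 21, 28, 32]; box-tests=15; leaf-entries=1; first=P11

== RESULT ==
15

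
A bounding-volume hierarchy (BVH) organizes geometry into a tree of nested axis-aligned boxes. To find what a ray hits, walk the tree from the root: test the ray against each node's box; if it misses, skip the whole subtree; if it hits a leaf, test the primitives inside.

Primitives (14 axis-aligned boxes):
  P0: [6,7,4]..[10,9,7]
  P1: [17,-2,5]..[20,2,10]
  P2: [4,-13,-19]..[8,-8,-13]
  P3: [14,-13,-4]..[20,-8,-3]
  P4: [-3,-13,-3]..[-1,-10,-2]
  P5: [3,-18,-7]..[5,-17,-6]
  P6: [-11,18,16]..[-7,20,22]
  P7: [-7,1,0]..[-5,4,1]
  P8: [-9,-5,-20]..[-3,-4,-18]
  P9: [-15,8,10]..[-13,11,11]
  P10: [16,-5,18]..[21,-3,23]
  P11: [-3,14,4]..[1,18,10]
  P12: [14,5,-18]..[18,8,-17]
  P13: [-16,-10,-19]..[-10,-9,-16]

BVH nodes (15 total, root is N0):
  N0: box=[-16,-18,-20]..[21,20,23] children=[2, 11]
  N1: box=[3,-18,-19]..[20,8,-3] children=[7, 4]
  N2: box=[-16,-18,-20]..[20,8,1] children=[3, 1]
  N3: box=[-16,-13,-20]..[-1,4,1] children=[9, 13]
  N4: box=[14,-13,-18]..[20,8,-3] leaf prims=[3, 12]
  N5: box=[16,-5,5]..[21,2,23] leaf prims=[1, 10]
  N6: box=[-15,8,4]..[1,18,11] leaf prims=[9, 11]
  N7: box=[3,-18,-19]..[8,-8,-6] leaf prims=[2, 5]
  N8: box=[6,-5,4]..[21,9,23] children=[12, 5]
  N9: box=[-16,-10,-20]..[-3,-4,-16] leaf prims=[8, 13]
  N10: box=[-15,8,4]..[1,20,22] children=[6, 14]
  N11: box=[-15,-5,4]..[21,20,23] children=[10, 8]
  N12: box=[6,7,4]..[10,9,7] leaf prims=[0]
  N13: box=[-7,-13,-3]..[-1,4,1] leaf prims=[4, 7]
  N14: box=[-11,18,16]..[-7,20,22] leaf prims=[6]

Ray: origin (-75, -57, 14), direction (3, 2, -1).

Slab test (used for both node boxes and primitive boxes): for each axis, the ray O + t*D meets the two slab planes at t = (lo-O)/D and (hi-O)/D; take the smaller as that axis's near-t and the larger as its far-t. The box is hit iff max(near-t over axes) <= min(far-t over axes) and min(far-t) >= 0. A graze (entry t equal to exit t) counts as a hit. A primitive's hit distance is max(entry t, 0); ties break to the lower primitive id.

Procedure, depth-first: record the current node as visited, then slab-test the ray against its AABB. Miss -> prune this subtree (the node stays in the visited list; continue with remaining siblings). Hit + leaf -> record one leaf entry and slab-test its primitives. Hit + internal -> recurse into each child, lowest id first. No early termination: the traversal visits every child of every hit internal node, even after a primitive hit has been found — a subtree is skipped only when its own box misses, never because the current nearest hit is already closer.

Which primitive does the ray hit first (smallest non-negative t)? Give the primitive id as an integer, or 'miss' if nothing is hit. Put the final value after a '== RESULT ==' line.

Trace the traversal:
N0 x:[59/3,32] y:[39/2,77/2] z:[-9,34] -> hit [59/3,32], descend [2, 11]
  N2 x:[59/3,95/3] y:[39/2,65/2] z:[13,34] -> hit [59/3,95/3], descend [1, 3]
    N1 x:[26,95/3] y:[39/2,65/2] z:[17,33] -> hit [26,95/3], descend [4, 7]
      N4 x:[89/3,95/3] y:[22,65/2] z:[17,32] -> hit [89/3,95/3] leaf, test {P3(miss), P12@t=31}
      N7 x:[26,83/3] y:[39/2,49/2] z:[20,33] -> miss, prune
    N3 x:[59/3,74/3] y:[22,61/2] z:[13,34] -> hit [22,74/3], descend [9, 13]
      N9 x:[59/3,24] y:[47/2,53/2] z:[30,34] -> miss, prune
      N13 x:[68/3,74/3] y:[22,61/2] z:[13,17] -> miss, prune
  N11 x:[20,32] y:[26,77/2] z:[-9,10] -> miss, prune

9 AABB tests over nodes [0, 2, 1, 4, 7, 3, 9, 13, 11]; 1 leaf entered; closest P12.

== RESULT ==
12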